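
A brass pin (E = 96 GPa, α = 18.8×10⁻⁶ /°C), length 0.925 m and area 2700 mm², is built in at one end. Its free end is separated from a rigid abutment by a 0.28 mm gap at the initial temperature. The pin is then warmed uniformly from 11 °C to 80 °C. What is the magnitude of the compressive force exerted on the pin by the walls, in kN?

P ≈ 258 kN

Free thermal elongation = αΔT L = 18.8×10⁻⁶ × 69 × 925 = 1.2 mm.
The gap closes (δ_free > 0.28 mm) and the wall then resists a further 1.2 − 0.28 = 0.9199 mm of expansion.
That suppressed elongation corresponds to σ = E·Δ/L = 96×10³ × 0.9199/925 = 95.47 MPa.
Force on the wall = σA = 95.47 × 2700 mm² = 257.8 kN.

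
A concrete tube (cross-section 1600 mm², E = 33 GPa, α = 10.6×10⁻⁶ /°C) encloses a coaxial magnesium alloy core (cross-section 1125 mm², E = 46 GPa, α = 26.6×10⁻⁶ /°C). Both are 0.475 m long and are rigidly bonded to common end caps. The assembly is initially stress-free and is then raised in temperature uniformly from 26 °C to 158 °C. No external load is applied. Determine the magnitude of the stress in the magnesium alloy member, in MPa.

Equilibrium of a rigid end plate with no external load gives equal and opposite internal forces ±P in the two members. Since α_{magnesium alloy} > α_{concrete}, heating drives the magnesium alloy into compression and the concrete into tension.
Equating the net (thermal + elastic) strains gives |α₁ − α₂|·ΔT = P·[1/(A₁E₁) + 1/(A₂E₂)].
|α₁ − α₂|·ΔT = 16×10⁻⁶ × 132 = 0.002112.
1/(A₁E₁) + 1/(A₂E₂) = 1/(1600×33×10³) + 1/(1125×46×10³) = 3.826×10⁻⁸ N⁻¹.
P = 0.002112 / 3.826×10⁻⁸ = 55200 N = 55.2 kN.
σ_{magnesium alloy} = P/A₂ = 55200/1125 = 49.06 MPa, compressive.

σ ≈ 49.1 MPa (compressive)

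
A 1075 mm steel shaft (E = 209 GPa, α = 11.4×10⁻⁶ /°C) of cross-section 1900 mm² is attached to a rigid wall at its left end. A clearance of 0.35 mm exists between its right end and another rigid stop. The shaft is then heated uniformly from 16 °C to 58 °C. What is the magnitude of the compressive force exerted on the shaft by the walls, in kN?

Free thermal elongation = αΔT L = 11.4×10⁻⁶ × 42 × 1075 = 0.5147 mm.
This exceeds the 0.35 mm gap, so the wall pushes back. The portion of expansion that must be recovered elastically is δ_free − gap = 0.5147 − 0.35 = 0.1647 mm.
So σ = E(δ_free − g)/L = 209×10³ × 0.1647/1075 = 32.02 MPa.
Force on the wall = σA = 32.02 × 1900 mm² = 60.84 kN.

P ≈ 60.8 kN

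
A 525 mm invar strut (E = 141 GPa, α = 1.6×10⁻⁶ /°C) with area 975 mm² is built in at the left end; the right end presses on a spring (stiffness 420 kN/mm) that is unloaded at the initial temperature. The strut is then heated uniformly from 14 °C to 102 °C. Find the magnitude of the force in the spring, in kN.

P ≈ 11.9 kN

The unrestrained thermal change is αΔT L = 1.6×10⁻⁶ × 88 × 525 = 0.07392 mm.
With a force P in the spring, the elastic change of the strut is PL/(AE) and that of the spring is P/k; compatibility requires their sum to equal δ_free.
So P = δ_free / [L/(AE) + 1/k] = 0.07392 / [ 525/(975×141×10³) + 1/(420×10³) ].
P = 0.07392 / 6.2×10⁻⁶ = 11920 N.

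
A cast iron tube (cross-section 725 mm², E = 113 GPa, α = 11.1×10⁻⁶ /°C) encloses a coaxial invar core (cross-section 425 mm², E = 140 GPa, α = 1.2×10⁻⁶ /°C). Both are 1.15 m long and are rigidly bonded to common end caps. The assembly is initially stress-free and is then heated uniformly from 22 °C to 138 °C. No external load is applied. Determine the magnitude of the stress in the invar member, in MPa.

Both members must finish at the same length. With the larger α, the cast iron tends to over-expand; the plates restrain it, putting the cast iron in compression and the invar in tension. With no external load the two internal forces are equal and opposite, magnitude P.
Setting the final lengths equal and cancelling L: (α₁ − α₂)ΔT = P/(A₁E₁) + P/(A₂E₂).
|α₁ − α₂|·ΔT = 9.9×10⁻⁶ × 116 = 0.001148.
1/(A₁E₁) + 1/(A₂E₂) = 1/(725×113×10³) + 1/(425×140×10³) = 2.901×10⁻⁸ N⁻¹.
So P = 0.001148 / 2.901×10⁻⁸ = 39.58 kN.
σ_{invar} = P/A₂ = 39580/425 = 93.13 MPa, tensile.

σ ≈ 93.1 MPa (tensile)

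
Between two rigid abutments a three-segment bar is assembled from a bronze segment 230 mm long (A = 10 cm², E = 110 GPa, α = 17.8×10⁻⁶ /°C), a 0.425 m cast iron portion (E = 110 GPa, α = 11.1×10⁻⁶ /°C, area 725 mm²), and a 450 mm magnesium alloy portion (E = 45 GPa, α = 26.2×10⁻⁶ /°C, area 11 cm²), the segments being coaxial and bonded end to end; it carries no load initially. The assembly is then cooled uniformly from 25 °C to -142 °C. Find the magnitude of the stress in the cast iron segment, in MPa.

σ ≈ 287 MPa (tensile)

Free thermal contraction of the whole bar: Σ αᵢΔT Lᵢ = 17.8×10⁻⁶×167×230 + 11.1×10⁻⁶×167×425 + 26.2×10⁻⁶×167×450 = 3.44 mm.
Since the ends are fixed, an axial force P builds up, equal in every segment, with P · Σ Lᵢ/(AᵢEᵢ) = δ_free.
Σ Lᵢ/(AᵢEᵢ) = 230/(1000×110×10³) + 425/(725×110×10³) + 450/(1100×45×10³) = 1.651×10⁻⁵ mm/N.
So P = 3.44 / 1.651×10⁻⁵ = 208.4 kN, tensile.
σ_{cast iron} = P / A = 208400 / 725 = 287.4 MPa.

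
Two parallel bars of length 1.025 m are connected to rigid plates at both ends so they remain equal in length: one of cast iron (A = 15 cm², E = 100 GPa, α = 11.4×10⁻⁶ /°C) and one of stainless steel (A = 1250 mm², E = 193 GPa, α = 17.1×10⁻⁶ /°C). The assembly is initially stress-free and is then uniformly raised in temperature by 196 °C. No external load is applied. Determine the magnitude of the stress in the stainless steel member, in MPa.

Both members must finish at the same length. With the larger α, the stainless steel tends to over-expand; the plates restrain it, putting the stainless steel in compression and the cast iron in tension. With no external load the two internal forces are equal and opposite, magnitude P.
Equating the net (thermal + elastic) strains gives |α₁ − α₂|·ΔT = P·[1/(A₁E₁) + 1/(A₂E₂)].
|α₁ − α₂|·ΔT = 5.7×10⁻⁶ × 196 = 0.001117.
1/(A₁E₁) + 1/(A₂E₂) = 1/(1500×100×10³) + 1/(1250×193×10³) = 1.081×10⁻⁸ N⁻¹.
P = 0.001117 / 1.081×10⁻⁸ = 103300 N = 103.3 kN.
σ_{stainless steel} = P/A₂ = 103300/1250 = 82.67 MPa, compressive.

σ ≈ 82.7 MPa (compressive)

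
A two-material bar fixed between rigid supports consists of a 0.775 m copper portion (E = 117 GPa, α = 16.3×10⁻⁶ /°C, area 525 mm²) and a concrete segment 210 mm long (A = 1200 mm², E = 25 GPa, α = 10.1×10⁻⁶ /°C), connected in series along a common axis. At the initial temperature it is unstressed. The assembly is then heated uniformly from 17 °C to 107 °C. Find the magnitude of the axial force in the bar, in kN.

P ≈ 67.7 kN (compressive)

Free thermal expansion of the whole bar: Σ αᵢΔT Lᵢ = 16.3×10⁻⁶×90×775 + 10.1×10⁻⁶×90×210 = 1.328 mm.
Since the ends are fixed, an axial force P builds up, equal in every segment, with P · Σ Lᵢ/(AᵢEᵢ) = δ_free.
The series flexibility is Σ Lᵢ/(AᵢEᵢ) = 775/(525×117×10³) + 210/(1200×25×10³) = 1.962×10⁻⁵ mm/N.
Hence P = δ_free / Σ(L/AE) = 1.328/1.962×10⁻⁵ = 67.69 kN (compressive).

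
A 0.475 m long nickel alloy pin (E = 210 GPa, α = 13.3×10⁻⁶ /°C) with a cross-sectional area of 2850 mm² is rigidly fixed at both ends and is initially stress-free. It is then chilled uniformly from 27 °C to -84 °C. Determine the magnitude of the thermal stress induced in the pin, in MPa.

With length fixed, the mechanical strain must cancel the thermal strain αΔT = 13.3×10⁻⁶ × 111 = 1476.3×10⁻⁶.
Hence σ = E·αΔT = 210×10³ × 1476.3×10⁻⁶ = 310 MPa, tensile.

σ ≈ 310 MPa (tensile)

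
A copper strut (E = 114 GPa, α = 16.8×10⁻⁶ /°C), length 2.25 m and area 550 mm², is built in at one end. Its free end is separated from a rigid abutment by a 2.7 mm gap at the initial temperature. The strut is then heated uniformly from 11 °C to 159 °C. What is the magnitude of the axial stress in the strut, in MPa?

σ ≈ 147 MPa (compressive)

Free thermal elongation = αΔT L = 16.8×10⁻⁶ × 148 × 2250 = 5.594 mm.
The gap closes (δ_free > 2.7 mm) and the wall then resists a further 5.594 − 2.7 = 2.894 mm of expansion.
So σ = E(δ_free − g)/L = 114×10³ × 2.894/2250 = 146.6 MPa.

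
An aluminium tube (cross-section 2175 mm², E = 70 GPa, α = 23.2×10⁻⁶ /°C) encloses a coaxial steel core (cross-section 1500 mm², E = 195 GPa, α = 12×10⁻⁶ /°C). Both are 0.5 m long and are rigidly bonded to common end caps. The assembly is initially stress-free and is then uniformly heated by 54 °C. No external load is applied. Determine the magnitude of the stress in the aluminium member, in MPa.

The aluminium has the larger α, so on heating it would change length more than the steel if both were free. The rigid plates force a common final length, so the aluminium is put into compression and the steel into tension, with equal and opposite forces P (no external load).
Compatibility of the two members (thermal + elastic change equal): (α₁ − α₂)ΔT = P·[1/(A₁E₁) + 1/(A₂E₂)].
|α₁ − α₂|·ΔT = 11.2×10⁻⁶ × 54 = 0.0006048.
1/(A₁E₁) + 1/(A₂E₂) = 1/(2175×70×10³) + 1/(1500×195×10³) = 9.987×10⁻⁹ N⁻¹.
So P = 0.0006048 / 9.987×10⁻⁹ = 60.56 kN.
σ_{aluminium} = P/A₁ = 60560/2175 = 27.84 MPa, compressive.

σ ≈ 27.8 MPa (compressive)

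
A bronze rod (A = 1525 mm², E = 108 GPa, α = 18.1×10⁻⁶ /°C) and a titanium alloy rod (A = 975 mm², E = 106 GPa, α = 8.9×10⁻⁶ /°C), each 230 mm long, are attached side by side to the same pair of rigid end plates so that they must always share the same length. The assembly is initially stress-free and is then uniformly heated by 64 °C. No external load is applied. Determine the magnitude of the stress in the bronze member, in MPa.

Equilibrium of a rigid end plate with no external load gives equal and opposite internal forces ±P in the two members. Since α_{bronze} > α_{titanium alloy}, heating drives the bronze into compression and the titanium alloy into tension.
Compatibility of the two members (thermal + elastic change equal): (α₁ − α₂)ΔT = P·[1/(A₁E₁) + 1/(A₂E₂)].
|α₁ − α₂|·ΔT = 9.2×10⁻⁶ × 64 = 0.0005888.
1/(A₁E₁) + 1/(A₂E₂) = 1/(1525×108×10³) + 1/(975×106×10³) = 1.575×10⁻⁸ N⁻¹.
So P = 0.0005888 / 1.575×10⁻⁸ = 37.39 kN.
σ_{bronze} = P/A₁ = 37390/1525 = 24.52 MPa, compressive.

σ ≈ 24.5 MPa (compressive)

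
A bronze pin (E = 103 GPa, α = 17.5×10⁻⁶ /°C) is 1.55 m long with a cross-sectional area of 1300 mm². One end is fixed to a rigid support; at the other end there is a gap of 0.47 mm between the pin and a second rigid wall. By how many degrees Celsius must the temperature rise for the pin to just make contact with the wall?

The gap closes when αΔT L = 0.47 mm, since the pin is still unstressed at that instant.
So ΔT = g/(αL) = 0.47/(17.5×10⁻⁶ × 1550) = 17.33 °C.

ΔT ≈ 17.3 °C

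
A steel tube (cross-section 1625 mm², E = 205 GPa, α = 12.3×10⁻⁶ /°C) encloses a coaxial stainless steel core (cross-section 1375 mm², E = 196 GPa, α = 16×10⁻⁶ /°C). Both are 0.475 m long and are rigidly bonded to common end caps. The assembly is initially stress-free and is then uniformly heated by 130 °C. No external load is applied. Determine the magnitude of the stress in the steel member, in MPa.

σ ≈ 44.1 MPa (tensile)

Both members must finish at the same length. With the larger α, the stainless steel tends to over-expand; the plates restrain it, putting the stainless steel in compression and the steel in tension. With no external load the two internal forces are equal and opposite, magnitude P.
Equating the net (thermal + elastic) strains gives |α₁ − α₂|·ΔT = P·[1/(A₁E₁) + 1/(A₂E₂)].
|α₁ − α₂|·ΔT = 3.7×10⁻⁶ × 130 = 0.000481.
1/(A₁E₁) + 1/(A₂E₂) = 1/(1625×205×10³) + 1/(1375×196×10³) = 6.712×10⁻⁹ N⁻¹.
So P = 0.000481 / 6.712×10⁻⁹ = 71.66 kN.
σ_{steel} = P/A₁ = 71660/1625 = 44.1 MPa, tensile.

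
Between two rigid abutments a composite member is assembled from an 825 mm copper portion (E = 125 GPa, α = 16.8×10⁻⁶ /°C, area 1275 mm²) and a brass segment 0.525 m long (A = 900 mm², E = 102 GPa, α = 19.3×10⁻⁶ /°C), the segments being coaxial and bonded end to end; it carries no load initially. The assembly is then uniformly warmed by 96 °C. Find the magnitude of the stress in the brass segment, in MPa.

σ ≈ 235 MPa (compressive)

If the supports were absent, the total length change would be Σ αᵢΔT Lᵢ = 16.8×10⁻⁶×96×825 + 19.3×10⁻⁶×96×525 = 2.303 mm.
Since the ends are fixed, an axial force P builds up, equal in every segment, with P · Σ Lᵢ/(AᵢEᵢ) = δ_free.
Σ Lᵢ/(AᵢEᵢ) = 825/(1275×125×10³) + 525/(900×102×10³) = 1.09×10⁻⁵ mm/N.
Hence P = δ_free / Σ(L/AE) = 2.303/1.09×10⁻⁵ = 211.4 kN (compressive).
σ_{brass} = P / A = 211400 / 900 = 234.9 MPa.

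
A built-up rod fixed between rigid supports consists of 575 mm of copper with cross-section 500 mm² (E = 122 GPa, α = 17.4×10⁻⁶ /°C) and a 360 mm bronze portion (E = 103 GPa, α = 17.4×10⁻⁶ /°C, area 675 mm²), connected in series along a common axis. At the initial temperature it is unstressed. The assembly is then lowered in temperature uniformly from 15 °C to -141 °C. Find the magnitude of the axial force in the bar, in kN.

With the walls removed the bar would change length by δ_free = Σ αᵢΔT Lᵢ = 17.4×10⁻⁶×156×575 + 17.4×10⁻⁶×156×360 = 2.538 mm.
The rigid supports impose zero overall length change; the single axial force P common to all segments must satisfy P Σ Lᵢ/(AᵢEᵢ) = δ_free.
Σ Lᵢ/(AᵢEᵢ) = 575/(500×122×10³) + 360/(675×103×10³) = 1.46×10⁻⁵ mm/N.
Hence P = δ_free / Σ(L/AE) = 2.538/1.46×10⁻⁵ = 173.8 kN (tensile).

P ≈ 174 kN (tensile)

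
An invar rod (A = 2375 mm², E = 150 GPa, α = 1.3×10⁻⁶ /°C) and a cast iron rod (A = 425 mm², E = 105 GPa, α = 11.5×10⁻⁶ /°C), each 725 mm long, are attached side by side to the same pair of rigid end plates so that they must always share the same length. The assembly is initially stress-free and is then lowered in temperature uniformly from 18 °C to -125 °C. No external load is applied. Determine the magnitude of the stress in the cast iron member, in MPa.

Both members must finish at the same length. With the larger α, the cast iron tends to over-contract; the plates restrain it, putting the cast iron in tension and the invar in compression. With no external load the two internal forces are equal and opposite, magnitude P.
Equating the net (thermal + elastic) strains gives |α₁ − α₂|·ΔT = P·[1/(A₁E₁) + 1/(A₂E₂)].
|α₁ − α₂|·ΔT = 10.2×10⁻⁶ × 143 = 0.001459.
1/(A₁E₁) + 1/(A₂E₂) = 1/(2375×150×10³) + 1/(425×105×10³) = 2.522×10⁻⁸ N⁻¹.
So P = 0.001459 / 2.522×10⁻⁸ = 57.84 kN.
σ_{cast iron} = P/A₂ = 57840/425 = 136.1 MPa, tensile.

σ ≈ 136 MPa (tensile)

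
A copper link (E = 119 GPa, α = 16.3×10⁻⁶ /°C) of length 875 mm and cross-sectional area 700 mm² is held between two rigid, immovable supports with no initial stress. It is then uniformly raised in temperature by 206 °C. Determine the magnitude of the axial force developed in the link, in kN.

P ≈ 280 kN (compressive)

Full restraint means ε = 0, so the stress is σ = EαΔT = 119×10³ × 16.3×10⁻⁶ × 206 = 399.6 MPa.
P = AEαΔT = 700 × 119×10³ × 16.3×10⁻⁶ × 206 = 279.7 kN (compressive).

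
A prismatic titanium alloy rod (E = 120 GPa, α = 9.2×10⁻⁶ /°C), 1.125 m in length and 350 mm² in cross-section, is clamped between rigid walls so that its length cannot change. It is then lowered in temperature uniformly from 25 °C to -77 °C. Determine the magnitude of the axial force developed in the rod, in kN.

P ≈ 39.4 kN (tensile)

Full restraint means ε = 0, so the stress is σ = EαΔT = 120×10³ × 9.2×10⁻⁶ × 102 = 112.6 MPa.
Then P = σA = 112.6 × 350 mm² = 39.41 kN, tensile.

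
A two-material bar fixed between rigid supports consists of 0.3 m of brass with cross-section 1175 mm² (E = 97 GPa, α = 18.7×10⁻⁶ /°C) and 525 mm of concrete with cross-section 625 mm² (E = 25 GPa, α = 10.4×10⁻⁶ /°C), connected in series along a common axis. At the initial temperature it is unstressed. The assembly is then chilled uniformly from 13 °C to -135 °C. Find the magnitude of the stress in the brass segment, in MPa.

With the walls removed the bar would change length by δ_free = Σ αᵢΔT Lᵢ = 18.7×10⁻⁶×148×300 + 10.4×10⁻⁶×148×525 = 1.638 mm.
The rigid supports impose zero overall length change; the single axial force P common to all segments must satisfy P Σ Lᵢ/(AᵢEᵢ) = δ_free.
Σ Lᵢ/(AᵢEᵢ) = 300/(1175×97×10³) + 525/(625×25×10³) = 3.623×10⁻⁵ mm/N.
P = 1.638 / 3.623×10⁻⁵ = 45220 N = 45.22 kN, tensile.
σ_{brass} = P / A = 45220 / 1175 = 38.48 MPa.

σ ≈ 38.5 MPa (tensile)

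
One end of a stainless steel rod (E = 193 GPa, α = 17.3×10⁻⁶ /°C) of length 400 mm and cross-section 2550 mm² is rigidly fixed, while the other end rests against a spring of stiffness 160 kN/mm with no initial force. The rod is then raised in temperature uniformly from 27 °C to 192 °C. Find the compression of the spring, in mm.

The unrestrained thermal change is αΔT L = 17.3×10⁻⁶ × 165 × 400 = 1.142 mm.
With a force P in the spring, the elastic change of the rod is PL/(AE) and that of the spring is P/k; compatibility requires their sum to equal δ_free.
So P = δ_free / [L/(AE) + 1/k] = 1.142 / [ 400/(2550×193×10³) + 1/(160×10³) ].
P = 1.142 / 7.063×10⁻⁶ = 161700 N.
Spring compression = P/k = 161700/(160×10³) = 1.01 mm.

δ ≈ 1.01 mm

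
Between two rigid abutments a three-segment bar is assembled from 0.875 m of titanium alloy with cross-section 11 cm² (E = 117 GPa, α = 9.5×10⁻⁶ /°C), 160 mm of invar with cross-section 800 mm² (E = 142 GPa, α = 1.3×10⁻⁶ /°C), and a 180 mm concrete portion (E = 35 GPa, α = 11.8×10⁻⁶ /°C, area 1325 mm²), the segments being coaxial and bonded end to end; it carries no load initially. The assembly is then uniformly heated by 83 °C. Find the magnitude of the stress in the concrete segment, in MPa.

If the supports were absent, the total length change would be Σ αᵢΔT Lᵢ = 9.5×10⁻⁶×83×875 + 1.3×10⁻⁶×83×160 + 11.8×10⁻⁶×83×180 = 0.8835 mm.
Since the ends are fixed, an axial force P builds up, equal in every segment, with P · Σ Lᵢ/(AᵢEᵢ) = δ_free.
Σ Lᵢ/(AᵢEᵢ) = 875/(1100×117×10³) + 160/(800×142×10³) + 180/(1325×35×10³) = 1.209×10⁻⁵ mm/N.
P = 0.8835 / 1.209×10⁻⁵ = 73080 N = 73.08 kN, compressive.
σ_{concrete} = P / A = 73080 / 1325 = 55.16 MPa.

σ ≈ 55.2 MPa (compressive)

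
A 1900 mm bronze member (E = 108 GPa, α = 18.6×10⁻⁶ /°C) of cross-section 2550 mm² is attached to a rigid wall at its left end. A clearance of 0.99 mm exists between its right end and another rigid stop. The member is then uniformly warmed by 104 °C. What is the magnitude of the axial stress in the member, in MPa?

σ ≈ 153 MPa (compressive)

If the wall were absent the member would grow by αΔT L = 18.6×10⁻⁶ × 104 × 1900 = 3.675 mm.
The gap closes (δ_free > 0.99 mm) and the wall then resists a further 3.675 − 0.99 = 2.685 mm of expansion.
That suppressed elongation corresponds to σ = E·Δ/L = 108×10³ × 2.685/1900 = 152.6 MPa.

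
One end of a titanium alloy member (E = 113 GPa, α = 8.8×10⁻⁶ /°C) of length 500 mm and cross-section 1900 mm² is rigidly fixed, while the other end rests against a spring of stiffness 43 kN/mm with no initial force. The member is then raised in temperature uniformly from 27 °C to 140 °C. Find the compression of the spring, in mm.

The unrestrained thermal change is αΔT L = 8.8×10⁻⁶ × 113 × 500 = 0.4972 mm.
Let P be the compressive force at the spring. The member shortens elastically by PL/(AE) and the spring compresses by P/k; together these equal δ_free.
P [ L/(AE) + 1/k ] = δ_free → P [ 500/(1900×113×10³) + 1/(43×10³) ] = 0.4972.
P = 0.4972 / 2.558×10⁻⁵ = 19430 N.
Spring compression = P/k = 19430/(43×10³) = 0.4519 mm.

δ ≈ 0.452 mm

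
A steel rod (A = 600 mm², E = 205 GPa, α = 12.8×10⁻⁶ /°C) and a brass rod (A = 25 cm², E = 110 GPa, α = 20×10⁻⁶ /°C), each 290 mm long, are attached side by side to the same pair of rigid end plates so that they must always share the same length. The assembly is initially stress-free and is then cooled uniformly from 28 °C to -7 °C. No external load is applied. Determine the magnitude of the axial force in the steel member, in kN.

P ≈ 21.4 kN (compressive in the steel)

Both members must finish at the same length. With the larger α, the brass tends to over-contract; the plates restrain it, putting the brass in tension and the steel in compression. With no external load the two internal forces are equal and opposite, magnitude P.
Equating the net (thermal + elastic) strains gives |α₁ − α₂|·ΔT = P·[1/(A₁E₁) + 1/(A₂E₂)].
|α₁ − α₂|·ΔT = 7.2×10⁻⁶ × 35 = 0.000252.
1/(A₁E₁) + 1/(A₂E₂) = 1/(600×205×10³) + 1/(2500×110×10³) = 1.177×10⁻⁸ N⁻¹.
So P = 0.000252 / 1.177×10⁻⁸ = 21.42 kN.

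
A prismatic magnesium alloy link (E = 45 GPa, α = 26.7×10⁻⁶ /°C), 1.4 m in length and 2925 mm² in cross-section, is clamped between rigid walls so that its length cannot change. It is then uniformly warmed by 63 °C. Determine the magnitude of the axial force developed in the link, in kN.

P ≈ 221 kN (compressive)

With zero net strain, σ = E·αΔT = 45 GPa × 26.7×10⁻⁶ × 63 = 75.69 MPa.
Axial force P = σA = 75.69 × 2925 = 221400 N = 221.4 kN, compressive.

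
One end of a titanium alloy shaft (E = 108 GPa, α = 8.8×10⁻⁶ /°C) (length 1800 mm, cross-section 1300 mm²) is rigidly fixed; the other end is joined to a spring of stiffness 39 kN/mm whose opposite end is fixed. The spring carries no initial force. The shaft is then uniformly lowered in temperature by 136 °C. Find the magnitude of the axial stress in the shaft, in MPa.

Free thermal contraction: δ_free = αΔT L = 8.8×10⁻⁶ × 136 × 1800 = 2.154 mm.
With a force P in the spring, the elastic change of the shaft is PL/(AE) and that of the spring is P/k; compatibility requires their sum to equal δ_free.
P [ L/(AE) + 1/k ] = δ_free → P [ 1800/(1300×108×10³) + 1/(39×10³) ] = 2.154.
P = 2.154 / 3.846×10⁻⁵ = 56010 N.
σ = P/A = 56010/1300 = 43.08 MPa.

σ ≈ 43.1 MPa (tensile)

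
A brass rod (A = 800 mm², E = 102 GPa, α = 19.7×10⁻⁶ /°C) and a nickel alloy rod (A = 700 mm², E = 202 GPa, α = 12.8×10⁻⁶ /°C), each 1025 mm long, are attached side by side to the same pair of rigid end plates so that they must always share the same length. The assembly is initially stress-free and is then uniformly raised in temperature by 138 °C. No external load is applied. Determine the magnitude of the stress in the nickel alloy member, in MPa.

σ ≈ 70.4 MPa (tensile)

Both members must finish at the same length. With the larger α, the brass tends to over-expand; the plates restrain it, putting the brass in compression and the nickel alloy in tension. With no external load the two internal forces are equal and opposite, magnitude P.
Compatibility of the two members (thermal + elastic change equal): (α₁ − α₂)ΔT = P·[1/(A₁E₁) + 1/(A₂E₂)].
|α₁ − α₂|·ΔT = 6.9×10⁻⁶ × 138 = 0.0009522.
1/(A₁E₁) + 1/(A₂E₂) = 1/(800×102×10³) + 1/(700×202×10³) = 1.933×10⁻⁸ N⁻¹.
So P = 0.0009522 / 1.933×10⁻⁸ = 49.27 kN.
σ_{nickel alloy} = P/A₂ = 49270/700 = 70.38 MPa, tensile.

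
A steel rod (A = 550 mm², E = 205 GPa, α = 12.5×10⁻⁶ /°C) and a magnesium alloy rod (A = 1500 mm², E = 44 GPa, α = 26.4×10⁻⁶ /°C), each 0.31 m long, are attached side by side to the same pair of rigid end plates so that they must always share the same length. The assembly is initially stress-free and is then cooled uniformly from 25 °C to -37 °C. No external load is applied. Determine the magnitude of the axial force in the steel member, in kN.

P ≈ 35.9 kN (compressive in the steel)

The magnesium alloy has the larger α, so on cooling it would change length more than the steel if both were free. The rigid plates force a common final length, so the magnesium alloy is put into tension and the steel into compression, with equal and opposite forces P (no external load).
Compatibility of the two members (thermal + elastic change equal): (α₁ − α₂)ΔT = P·[1/(A₁E₁) + 1/(A₂E₂)].
|α₁ − α₂|·ΔT = 13.9×10⁻⁶ × 62 = 0.0008618.
1/(A₁E₁) + 1/(A₂E₂) = 1/(550×205×10³) + 1/(1500×44×10³) = 2.402×10⁻⁸ N⁻¹.
So P = 0.0008618 / 2.402×10⁻⁸ = 35.88 kN.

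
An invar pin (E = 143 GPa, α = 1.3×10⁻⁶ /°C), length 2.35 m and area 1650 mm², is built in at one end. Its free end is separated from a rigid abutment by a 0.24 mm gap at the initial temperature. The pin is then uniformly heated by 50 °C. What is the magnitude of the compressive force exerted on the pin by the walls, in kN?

P ≈ 0 kN

Unrestrained expansion: δ_free = αΔT L = 1.3×10⁻⁶ × 50 × 2350 = 0.1528 mm.
This is smaller than the 0.24 mm clearance, so the pin expands freely without reaching the stop — the stress is zero.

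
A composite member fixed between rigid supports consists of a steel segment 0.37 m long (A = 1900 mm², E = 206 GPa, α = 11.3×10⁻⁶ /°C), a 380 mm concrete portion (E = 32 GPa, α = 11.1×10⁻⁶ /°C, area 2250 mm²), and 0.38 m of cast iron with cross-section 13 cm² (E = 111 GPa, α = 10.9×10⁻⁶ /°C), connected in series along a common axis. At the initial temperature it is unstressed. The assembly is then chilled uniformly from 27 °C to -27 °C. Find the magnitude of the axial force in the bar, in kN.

Free thermal contraction of the whole bar: Σ αᵢΔT Lᵢ = 11.3×10⁻⁶×54×370 + 11.1×10⁻⁶×54×380 + 10.9×10⁻⁶×54×380 = 0.6772 mm.
Since the ends are fixed, an axial force P builds up, equal in every segment, with P · Σ Lᵢ/(AᵢEᵢ) = δ_free.
The series flexibility is Σ Lᵢ/(AᵢEᵢ) = 370/(1900×206×10³) + 380/(2250×32×10³) + 380/(1300×111×10³) = 8.857×10⁻⁶ mm/N.
P = 0.6772 / 8.857×10⁻⁶ = 76470 N = 76.47 kN, tensile.

P ≈ 76.5 kN (tensile)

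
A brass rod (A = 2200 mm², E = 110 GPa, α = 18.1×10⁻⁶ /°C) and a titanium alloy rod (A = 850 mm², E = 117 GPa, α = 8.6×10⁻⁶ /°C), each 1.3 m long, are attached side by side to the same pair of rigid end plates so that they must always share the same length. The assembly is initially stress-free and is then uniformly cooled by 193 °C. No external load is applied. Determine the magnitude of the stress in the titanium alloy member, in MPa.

σ ≈ 152 MPa (compressive)

Equilibrium of a rigid end plate with no external load gives equal and opposite internal forces ±P in the two members. Since α_{brass} > α_{titanium alloy}, cooling drives the brass into tension and the titanium alloy into compression.
Compatibility of the two members (thermal + elastic change equal): (α₁ − α₂)ΔT = P·[1/(A₁E₁) + 1/(A₂E₂)].
|α₁ − α₂|·ΔT = 9.5×10⁻⁶ × 193 = 0.001834.
1/(A₁E₁) + 1/(A₂E₂) = 1/(2200×110×10³) + 1/(850×117×10³) = 1.419×10⁻⁸ N⁻¹.
P = 0.001834 / 1.419×10⁻⁸ = 129200 N = 129.2 kN.
σ_{titanium alloy} = P/A₂ = 129200/850 = 152 MPa, compressive.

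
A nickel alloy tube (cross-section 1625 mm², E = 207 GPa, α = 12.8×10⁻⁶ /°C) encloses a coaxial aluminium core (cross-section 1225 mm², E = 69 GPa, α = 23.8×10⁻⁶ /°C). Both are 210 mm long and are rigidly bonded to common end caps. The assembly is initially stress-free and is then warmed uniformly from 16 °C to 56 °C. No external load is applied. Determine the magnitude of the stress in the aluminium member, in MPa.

Both members must finish at the same length. With the larger α, the aluminium tends to over-expand; the plates restrain it, putting the aluminium in compression and the nickel alloy in tension. With no external load the two internal forces are equal and opposite, magnitude P.
Equating the net (thermal + elastic) strains gives |α₁ − α₂|·ΔT = P·[1/(A₁E₁) + 1/(A₂E₂)].
|α₁ − α₂|·ΔT = 11×10⁻⁶ × 40 = 0.00044.
1/(A₁E₁) + 1/(A₂E₂) = 1/(1625×207×10³) + 1/(1225×69×10³) = 1.48×10⁻⁸ N⁻¹.
So P = 0.00044 / 1.48×10⁻⁸ = 29.72 kN.
σ_{aluminium} = P/A₂ = 29720/1225 = 24.26 MPa, compressive.

σ ≈ 24.3 MPa (compressive)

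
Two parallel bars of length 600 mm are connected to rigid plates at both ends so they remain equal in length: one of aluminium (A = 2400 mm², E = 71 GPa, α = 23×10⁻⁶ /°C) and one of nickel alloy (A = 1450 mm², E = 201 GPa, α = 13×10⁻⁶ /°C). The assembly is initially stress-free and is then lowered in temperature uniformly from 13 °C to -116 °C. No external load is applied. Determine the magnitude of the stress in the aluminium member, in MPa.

The aluminium has the larger α, so on cooling it would change length more than the nickel alloy if both were free. The rigid plates force a common final length, so the aluminium is put into tension and the nickel alloy into compression, with equal and opposite forces P (no external load).
Setting the final lengths equal and cancelling L: (α₁ − α₂)ΔT = P/(A₁E₁) + P/(A₂E₂).
|α₁ − α₂|·ΔT = 10×10⁻⁶ × 129 = 0.00129.
1/(A₁E₁) + 1/(A₂E₂) = 1/(2400×71×10³) + 1/(1450×201×10³) = 9.3×10⁻⁹ N⁻¹.
P = 0.00129 / 9.3×10⁻⁹ = 138700 N = 138.7 kN.
σ_{aluminium} = P/A₁ = 138700/2400 = 57.8 MPa, tensile.

σ ≈ 57.8 MPa (tensile)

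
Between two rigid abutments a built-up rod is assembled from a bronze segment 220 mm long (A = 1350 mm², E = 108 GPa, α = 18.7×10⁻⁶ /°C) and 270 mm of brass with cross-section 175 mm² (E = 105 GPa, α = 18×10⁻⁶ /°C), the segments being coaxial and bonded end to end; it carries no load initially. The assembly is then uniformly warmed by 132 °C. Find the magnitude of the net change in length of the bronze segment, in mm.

|ΔL| ≈ 0.433 mm

With the walls removed the bar would change length by δ_free = Σ αᵢΔT Lᵢ = 18.7×10⁻⁶×132×220 + 18×10⁻⁶×132×270 = 1.185 mm.
The rigid supports impose zero overall length change; the single axial force P common to all segments must satisfy P Σ Lᵢ/(AᵢEᵢ) = δ_free.
Σ Lᵢ/(AᵢEᵢ) = 220/(1350×108×10³) + 270/(175×105×10³) = 1.62×10⁻⁵ mm/N.
P = 1.185 / 1.62×10⁻⁵ = 73110 N = 73.11 kN, compressive.
For the bronze segment, free thermal change = 18.7×10⁻⁶×132×220 = 0.543 mm and elastic change from P = 73110×220/(1350×108×10³) = 0.1103 mm; these oppose, so the net change is 0.433 mm (segment lengthens).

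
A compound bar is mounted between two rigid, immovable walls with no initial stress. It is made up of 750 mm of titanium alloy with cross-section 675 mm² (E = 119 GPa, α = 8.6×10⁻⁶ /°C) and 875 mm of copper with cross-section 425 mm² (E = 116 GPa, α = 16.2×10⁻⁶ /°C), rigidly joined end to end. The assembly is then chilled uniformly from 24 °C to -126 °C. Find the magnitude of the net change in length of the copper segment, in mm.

|ΔL| ≈ 0.099 mm

Free thermal contraction of the whole bar: Σ αᵢΔT Lᵢ = 8.6×10⁻⁶×150×750 + 16.2×10⁻⁶×150×875 = 3.094 mm.
Since the ends are fixed, an axial force P builds up, equal in every segment, with P · Σ Lᵢ/(AᵢEᵢ) = δ_free.
Σ Lᵢ/(AᵢEᵢ) = 750/(675×119×10³) + 875/(425×116×10³) = 2.709×10⁻⁵ mm/N.
P = 3.094 / 2.709×10⁻⁵ = 114200 N = 114.2 kN, tensile.
For the copper segment, free thermal change = 16.2×10⁻⁶×150×875 = 2.126 mm and elastic change from P = 114200×875/(425×116×10³) = 2.027 mm; these oppose, so the net change is 0.099 mm (segment shortens).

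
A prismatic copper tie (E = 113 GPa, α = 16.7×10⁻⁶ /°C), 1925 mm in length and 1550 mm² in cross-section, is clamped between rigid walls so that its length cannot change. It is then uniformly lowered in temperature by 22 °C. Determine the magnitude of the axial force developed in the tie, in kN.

P ≈ 64.4 kN (tensile)

Full restraint means ε = 0, so the stress is σ = EαΔT = 113×10³ × 16.7×10⁻⁶ × 22 = 41.52 MPa.
P = AEαΔT = 1550 × 113×10³ × 16.7×10⁻⁶ × 22 = 64.35 kN (tensile).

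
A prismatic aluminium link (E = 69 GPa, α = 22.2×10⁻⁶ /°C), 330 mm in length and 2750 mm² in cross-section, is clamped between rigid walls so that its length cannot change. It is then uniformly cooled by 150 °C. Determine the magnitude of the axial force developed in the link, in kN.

P ≈ 632 kN (tensile)

The ends cannot move, so σ = EαΔT = 69×10³ × 22.2×10⁻⁶ × 150 = 229.8 MPa.
P = AEαΔT = 2750 × 69×10³ × 22.2×10⁻⁶ × 150 = 631.9 kN (tensile).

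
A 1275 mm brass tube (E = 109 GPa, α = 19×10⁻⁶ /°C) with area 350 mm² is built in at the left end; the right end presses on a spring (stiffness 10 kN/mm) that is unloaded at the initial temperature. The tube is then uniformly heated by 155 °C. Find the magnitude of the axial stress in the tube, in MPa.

If the spring were absent the tube would lengthen by αΔT L = 19×10⁻⁶ × 155 × 1275 = 3.755 mm.
Let P be the compressive force at the spring. The tube shortens elastically by PL/(AE) and the spring compresses by P/k; together these equal δ_free.
So P = δ_free / [L/(AE) + 1/k] = 3.755 / [ 1275/(350×109×10³) + 1/(10×10³) ].
P = 3.755 / 0.0001334 = 28140 N.
σ = P/A = 28140/350 = 80.41 MPa.

σ ≈ 80.4 MPa (compressive)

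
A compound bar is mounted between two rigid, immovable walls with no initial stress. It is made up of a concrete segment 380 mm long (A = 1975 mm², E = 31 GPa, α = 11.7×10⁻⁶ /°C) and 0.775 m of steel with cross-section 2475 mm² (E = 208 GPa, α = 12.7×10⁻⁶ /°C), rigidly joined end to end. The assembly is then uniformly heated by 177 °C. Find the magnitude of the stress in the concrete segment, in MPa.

σ ≈ 166 MPa (compressive)

With the walls removed the bar would change length by δ_free = Σ αᵢΔT Lᵢ = 11.7×10⁻⁶×177×380 + 12.7×10⁻⁶×177×775 = 2.529 mm.
Since the ends are fixed, an axial force P builds up, equal in every segment, with P · Σ Lᵢ/(AᵢEᵢ) = δ_free.
Σ Lᵢ/(AᵢEᵢ) = 380/(1975×31×10³) + 775/(2475×208×10³) = 7.712×10⁻⁶ mm/N.
So P = 2.529 / 7.712×10⁻⁶ = 327.9 kN, compressive.
σ_{concrete} = P / A = 327900 / 1975 = 166 MPa.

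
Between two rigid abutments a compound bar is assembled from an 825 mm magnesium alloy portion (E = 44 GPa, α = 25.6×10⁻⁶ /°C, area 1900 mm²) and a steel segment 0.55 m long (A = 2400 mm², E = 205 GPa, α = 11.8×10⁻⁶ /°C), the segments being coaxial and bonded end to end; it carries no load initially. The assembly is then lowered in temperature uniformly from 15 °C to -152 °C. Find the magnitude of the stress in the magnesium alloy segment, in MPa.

With the walls removed the bar would change length by δ_free = Σ αᵢΔT Lᵢ = 25.6×10⁻⁶×167×825 + 11.8×10⁻⁶×167×550 = 4.611 mm.
Since the ends are fixed, an axial force P builds up, equal in every segment, with P · Σ Lᵢ/(AᵢEᵢ) = δ_free.
Σ Lᵢ/(AᵢEᵢ) = 825/(1900×44×10³) + 550/(2400×205×10³) = 1.099×10⁻⁵ mm/N.
So P = 4.611 / 1.099×10⁻⁵ = 419.7 kN, tensile.
σ_{magnesium alloy} = P / A = 419700 / 1900 = 220.9 MPa.

σ ≈ 221 MPa (tensile)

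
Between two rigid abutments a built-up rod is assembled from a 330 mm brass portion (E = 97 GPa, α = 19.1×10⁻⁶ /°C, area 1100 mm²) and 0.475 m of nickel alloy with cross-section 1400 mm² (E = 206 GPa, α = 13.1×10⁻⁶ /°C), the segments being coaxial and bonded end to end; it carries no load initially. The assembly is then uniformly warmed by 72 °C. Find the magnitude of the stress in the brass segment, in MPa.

σ ≈ 173 MPa (compressive)

If the supports were absent, the total length change would be Σ αᵢΔT Lᵢ = 19.1×10⁻⁶×72×330 + 13.1×10⁻⁶×72×475 = 0.9018 mm.
The walls prevent any net length change, so an axial force P (same in every segment) develops. Compatibility: P · Σ Lᵢ/(AᵢEᵢ) = δ_free.
The series flexibility is Σ Lᵢ/(AᵢEᵢ) = 330/(1100×97×10³) + 475/(1400×206×10³) = 4.74×10⁻⁶ mm/N.
So P = 0.9018 / 4.74×10⁻⁶ = 190.3 kN, compressive.
σ_{brass} = P / A = 190300 / 1100 = 173 MPa.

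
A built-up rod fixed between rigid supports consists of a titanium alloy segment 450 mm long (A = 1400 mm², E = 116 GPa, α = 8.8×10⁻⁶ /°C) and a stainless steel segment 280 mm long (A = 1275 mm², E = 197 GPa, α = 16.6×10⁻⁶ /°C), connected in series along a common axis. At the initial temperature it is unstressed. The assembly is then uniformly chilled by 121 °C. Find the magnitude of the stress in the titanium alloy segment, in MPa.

σ ≈ 191 MPa (tensile)

If the supports were absent, the total length change would be Σ αᵢΔT Lᵢ = 8.8×10⁻⁶×121×450 + 16.6×10⁻⁶×121×280 = 1.042 mm.
Since the ends are fixed, an axial force P builds up, equal in every segment, with P · Σ Lᵢ/(AᵢEᵢ) = δ_free.
The series flexibility is Σ Lᵢ/(AᵢEᵢ) = 450/(1400×116×10³) + 280/(1275×197×10³) = 3.886×10⁻⁶ mm/N.
So P = 1.042 / 3.886×10⁻⁶ = 268.1 kN, tensile.
σ_{titanium alloy} = P / A = 268100 / 1400 = 191.5 MPa.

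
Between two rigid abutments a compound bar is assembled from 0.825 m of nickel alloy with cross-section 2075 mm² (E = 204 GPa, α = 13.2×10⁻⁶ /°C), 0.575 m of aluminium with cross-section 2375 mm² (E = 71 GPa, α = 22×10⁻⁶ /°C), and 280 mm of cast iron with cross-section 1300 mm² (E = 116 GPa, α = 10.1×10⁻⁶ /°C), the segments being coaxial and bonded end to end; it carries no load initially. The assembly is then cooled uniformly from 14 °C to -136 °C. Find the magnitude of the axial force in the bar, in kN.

Free thermal contraction of the whole bar: Σ αᵢΔT Lᵢ = 13.2×10⁻⁶×150×825 + 22×10⁻⁶×150×575 + 10.1×10⁻⁶×150×280 = 3.955 mm.
The rigid supports impose zero overall length change; the single axial force P common to all segments must satisfy P Σ Lᵢ/(AᵢEᵢ) = δ_free.
The series flexibility is Σ Lᵢ/(AᵢEᵢ) = 825/(2075×204×10³) + 575/(2375×71×10³) + 280/(1300×116×10³) = 7.216×10⁻⁶ mm/N.
So P = 3.955 / 7.216×10⁻⁶ = 548.1 kN, tensile.

P ≈ 548 kN (tensile)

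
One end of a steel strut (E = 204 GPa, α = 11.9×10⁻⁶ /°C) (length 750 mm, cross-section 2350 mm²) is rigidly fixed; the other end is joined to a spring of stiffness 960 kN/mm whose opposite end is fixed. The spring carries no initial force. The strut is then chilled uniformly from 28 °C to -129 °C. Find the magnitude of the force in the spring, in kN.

P ≈ 538 kN

If the spring were absent the strut would shorten by αΔT L = 11.9×10⁻⁶ × 157 × 750 = 1.401 mm.
With a force P in the spring, the elastic change of the strut is PL/(AE) and that of the spring is P/k; compatibility requires their sum to equal δ_free.
So P = δ_free / [L/(AE) + 1/k] = 1.401 / [ 750/(2350×204×10³) + 1/(960×10³) ].
P = 1.401 / 2.606×10⁻⁶ = 537700 N.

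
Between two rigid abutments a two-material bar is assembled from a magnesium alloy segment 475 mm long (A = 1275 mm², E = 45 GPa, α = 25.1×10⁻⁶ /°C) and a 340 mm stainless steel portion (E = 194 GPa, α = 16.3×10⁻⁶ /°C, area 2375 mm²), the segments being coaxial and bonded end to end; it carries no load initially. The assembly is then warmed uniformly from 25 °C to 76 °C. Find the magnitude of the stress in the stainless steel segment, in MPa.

Free thermal expansion of the whole bar: Σ αᵢΔT Lᵢ = 25.1×10⁻⁶×51×475 + 16.3×10⁻⁶×51×340 = 0.8907 mm.
The walls prevent any net length change, so an axial force P (same in every segment) develops. Compatibility: P · Σ Lᵢ/(AᵢEᵢ) = δ_free.
The series flexibility is Σ Lᵢ/(AᵢEᵢ) = 475/(1275×45×10³) + 340/(2375×194×10³) = 9.017×10⁻⁶ mm/N.
Hence P = δ_free / Σ(L/AE) = 0.8907/9.017×10⁻⁶ = 98.78 kN (compressive).
σ_{stainless steel} = P / A = 98780 / 2375 = 41.59 MPa.

σ ≈ 41.6 MPa (compressive)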